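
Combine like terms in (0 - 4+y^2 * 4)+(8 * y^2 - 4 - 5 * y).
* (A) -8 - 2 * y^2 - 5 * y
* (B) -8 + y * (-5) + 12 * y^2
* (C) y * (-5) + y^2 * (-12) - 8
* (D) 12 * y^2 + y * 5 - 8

Adding the polynomials and combining like terms:
(0 - 4 + y^2*4) + (8*y^2 - 4 - 5*y)
= -8 + y * (-5) + 12 * y^2
B) -8 + y * (-5) + 12 * y^2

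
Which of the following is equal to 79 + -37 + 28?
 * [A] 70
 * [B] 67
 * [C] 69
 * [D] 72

First: 79 + -37 = 42
Then: 42 + 28 = 70
A) 70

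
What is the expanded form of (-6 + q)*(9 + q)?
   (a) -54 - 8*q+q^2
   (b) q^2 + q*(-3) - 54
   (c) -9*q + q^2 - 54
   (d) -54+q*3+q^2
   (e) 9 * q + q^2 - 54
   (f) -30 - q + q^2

Expanding (-6 + q)*(9 + q):
= -54+q*3+q^2
d) -54+q*3+q^2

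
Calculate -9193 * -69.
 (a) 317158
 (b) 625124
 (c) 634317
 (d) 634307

-9193 * -69 = 634317
c) 634317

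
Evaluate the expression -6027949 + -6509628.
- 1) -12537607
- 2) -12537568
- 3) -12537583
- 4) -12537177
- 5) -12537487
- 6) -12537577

-6027949 + -6509628 = -12537577
6) -12537577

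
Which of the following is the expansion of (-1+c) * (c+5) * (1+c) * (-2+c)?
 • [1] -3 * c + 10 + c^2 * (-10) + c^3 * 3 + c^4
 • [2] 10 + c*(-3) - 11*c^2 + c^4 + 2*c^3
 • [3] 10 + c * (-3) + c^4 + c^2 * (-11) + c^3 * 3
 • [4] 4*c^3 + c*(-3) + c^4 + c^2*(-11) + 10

Expanding (-1+c) * (c+5) * (1+c) * (-2+c):
= 10 + c * (-3) + c^4 + c^2 * (-11) + c^3 * 3
3) 10 + c * (-3) + c^4 + c^2 * (-11) + c^3 * 3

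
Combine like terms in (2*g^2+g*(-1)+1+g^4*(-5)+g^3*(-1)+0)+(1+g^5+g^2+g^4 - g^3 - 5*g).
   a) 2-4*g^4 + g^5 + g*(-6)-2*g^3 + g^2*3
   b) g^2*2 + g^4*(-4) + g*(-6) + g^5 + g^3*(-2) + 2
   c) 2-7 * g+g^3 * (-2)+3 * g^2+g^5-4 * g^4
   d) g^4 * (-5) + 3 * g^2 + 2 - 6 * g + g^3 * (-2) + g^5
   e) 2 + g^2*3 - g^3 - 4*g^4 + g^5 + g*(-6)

Adding the polynomials and combining like terms:
(2*g^2 + g*(-1) + 1 + g^4*(-5) + g^3*(-1) + 0) + (1 + g^5 + g^2 + g^4 - g^3 - 5*g)
= 2-4*g^4 + g^5 + g*(-6)-2*g^3 + g^2*3
a) 2-4*g^4 + g^5 + g*(-6)-2*g^3 + g^2*3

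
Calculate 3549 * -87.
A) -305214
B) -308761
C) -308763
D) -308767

3549 * -87 = -308763
C) -308763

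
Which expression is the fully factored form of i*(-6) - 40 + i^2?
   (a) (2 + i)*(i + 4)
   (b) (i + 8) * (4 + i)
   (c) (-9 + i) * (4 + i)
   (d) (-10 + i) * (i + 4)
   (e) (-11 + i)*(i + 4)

We need to factor i*(-6) - 40 + i^2.
The factored form is (-10 + i) * (i + 4).
d) (-10 + i) * (i + 4)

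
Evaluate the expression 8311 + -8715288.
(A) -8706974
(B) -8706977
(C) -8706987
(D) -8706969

8311 + -8715288 = -8706977
B) -8706977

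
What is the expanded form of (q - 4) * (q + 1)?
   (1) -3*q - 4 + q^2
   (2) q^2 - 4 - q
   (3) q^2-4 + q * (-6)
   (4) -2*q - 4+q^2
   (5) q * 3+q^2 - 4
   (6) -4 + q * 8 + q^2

Expanding (q - 4) * (q + 1):
= -3*q - 4 + q^2
1) -3*q - 4 + q^2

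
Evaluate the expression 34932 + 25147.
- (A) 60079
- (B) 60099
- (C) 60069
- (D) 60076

34932 + 25147 = 60079
A) 60079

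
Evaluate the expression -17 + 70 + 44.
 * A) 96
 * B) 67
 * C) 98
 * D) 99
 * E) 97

First: -17 + 70 = 53
Then: 53 + 44 = 97
E) 97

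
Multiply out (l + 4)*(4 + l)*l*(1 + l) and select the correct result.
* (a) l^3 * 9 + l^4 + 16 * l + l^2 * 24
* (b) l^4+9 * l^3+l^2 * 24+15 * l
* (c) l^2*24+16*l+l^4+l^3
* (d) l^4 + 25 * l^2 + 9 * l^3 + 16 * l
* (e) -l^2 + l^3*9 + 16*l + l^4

Expanding (l + 4)*(4 + l)*l*(1 + l):
= l^3 * 9 + l^4 + 16 * l + l^2 * 24
a) l^3 * 9 + l^4 + 16 * l + l^2 * 24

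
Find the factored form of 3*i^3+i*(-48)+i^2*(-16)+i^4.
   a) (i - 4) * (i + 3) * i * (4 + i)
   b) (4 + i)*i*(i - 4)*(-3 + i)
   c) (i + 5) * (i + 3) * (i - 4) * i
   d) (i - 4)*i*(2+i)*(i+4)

We need to factor 3*i^3+i*(-48)+i^2*(-16)+i^4.
The factored form is (i - 4) * (i + 3) * i * (4 + i).
a) (i - 4) * (i + 3) * i * (4 + i)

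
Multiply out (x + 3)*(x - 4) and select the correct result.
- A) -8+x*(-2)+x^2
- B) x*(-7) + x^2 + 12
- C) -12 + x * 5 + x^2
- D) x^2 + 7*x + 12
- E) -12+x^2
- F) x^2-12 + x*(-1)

Expanding (x + 3)*(x - 4):
= x^2-12 + x*(-1)
F) x^2-12 + x*(-1)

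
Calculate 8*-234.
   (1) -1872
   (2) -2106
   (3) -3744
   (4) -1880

8 * -234 = -1872
1) -1872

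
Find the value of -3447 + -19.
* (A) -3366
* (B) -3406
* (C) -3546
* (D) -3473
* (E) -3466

-3447 + -19 = -3466
E) -3466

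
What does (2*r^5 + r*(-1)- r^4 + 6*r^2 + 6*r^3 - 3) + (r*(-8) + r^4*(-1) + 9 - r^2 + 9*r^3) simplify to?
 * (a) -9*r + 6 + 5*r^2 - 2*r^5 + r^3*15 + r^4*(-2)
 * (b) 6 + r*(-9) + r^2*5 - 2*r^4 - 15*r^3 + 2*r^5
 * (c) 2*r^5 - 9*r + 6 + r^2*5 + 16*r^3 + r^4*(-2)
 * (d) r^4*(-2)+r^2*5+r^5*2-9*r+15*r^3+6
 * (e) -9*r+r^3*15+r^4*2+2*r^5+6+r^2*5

Adding the polynomials and combining like terms:
(2*r^5 + r*(-1) - r^4 + 6*r^2 + 6*r^3 - 3) + (r*(-8) + r^4*(-1) + 9 - r^2 + 9*r^3)
= r^4*(-2)+r^2*5+r^5*2-9*r+15*r^3+6
d) r^4*(-2)+r^2*5+r^5*2-9*r+15*r^3+6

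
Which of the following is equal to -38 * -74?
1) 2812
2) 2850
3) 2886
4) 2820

-38 * -74 = 2812
1) 2812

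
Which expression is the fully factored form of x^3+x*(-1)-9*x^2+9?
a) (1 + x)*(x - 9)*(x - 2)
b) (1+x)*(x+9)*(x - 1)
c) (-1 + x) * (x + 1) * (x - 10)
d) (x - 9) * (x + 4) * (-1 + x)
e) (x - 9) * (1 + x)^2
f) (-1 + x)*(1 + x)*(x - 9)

We need to factor x^3+x*(-1)-9*x^2+9.
The factored form is (-1 + x)*(1 + x)*(x - 9).
f) (-1 + x)*(1 + x)*(x - 9)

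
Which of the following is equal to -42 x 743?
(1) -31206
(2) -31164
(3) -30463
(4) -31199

-42 * 743 = -31206
1) -31206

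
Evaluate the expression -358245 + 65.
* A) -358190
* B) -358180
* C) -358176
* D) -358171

-358245 + 65 = -358180
B) -358180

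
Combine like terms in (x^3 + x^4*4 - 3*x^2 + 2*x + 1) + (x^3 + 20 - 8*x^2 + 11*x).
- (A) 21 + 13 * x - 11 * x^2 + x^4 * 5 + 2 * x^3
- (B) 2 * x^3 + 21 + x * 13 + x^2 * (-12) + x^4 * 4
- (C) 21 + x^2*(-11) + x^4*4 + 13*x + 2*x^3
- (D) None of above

Adding the polynomials and combining like terms:
(x^3 + x^4*4 - 3*x^2 + 2*x + 1) + (x^3 + 20 - 8*x^2 + 11*x)
= 21 + x^2*(-11) + x^4*4 + 13*x + 2*x^3
C) 21 + x^2*(-11) + x^4*4 + 13*x + 2*x^3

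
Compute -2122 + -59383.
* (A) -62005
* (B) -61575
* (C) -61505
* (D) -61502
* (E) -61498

-2122 + -59383 = -61505
C) -61505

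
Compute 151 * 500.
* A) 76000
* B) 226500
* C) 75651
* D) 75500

151 * 500 = 75500
D) 75500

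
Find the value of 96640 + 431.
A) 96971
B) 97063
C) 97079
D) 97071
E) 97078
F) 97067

96640 + 431 = 97071
D) 97071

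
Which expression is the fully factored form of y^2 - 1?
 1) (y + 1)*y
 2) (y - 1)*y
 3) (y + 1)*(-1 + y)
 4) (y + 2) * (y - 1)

We need to factor y^2 - 1.
The factored form is (y + 1)*(-1 + y).
3) (y + 1)*(-1 + y)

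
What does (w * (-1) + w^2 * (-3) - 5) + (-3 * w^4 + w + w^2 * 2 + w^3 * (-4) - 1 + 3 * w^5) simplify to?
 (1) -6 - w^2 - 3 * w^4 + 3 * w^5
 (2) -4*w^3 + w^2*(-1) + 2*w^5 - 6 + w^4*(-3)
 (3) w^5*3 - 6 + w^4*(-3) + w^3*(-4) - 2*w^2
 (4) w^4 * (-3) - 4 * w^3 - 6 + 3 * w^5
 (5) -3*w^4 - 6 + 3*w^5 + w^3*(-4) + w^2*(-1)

Adding the polynomials and combining like terms:
(w*(-1) + w^2*(-3) - 5) + (-3*w^4 + w + w^2*2 + w^3*(-4) - 1 + 3*w^5)
= -3*w^4 - 6 + 3*w^5 + w^3*(-4) + w^2*(-1)
5) -3*w^4 - 6 + 3*w^5 + w^3*(-4) + w^2*(-1)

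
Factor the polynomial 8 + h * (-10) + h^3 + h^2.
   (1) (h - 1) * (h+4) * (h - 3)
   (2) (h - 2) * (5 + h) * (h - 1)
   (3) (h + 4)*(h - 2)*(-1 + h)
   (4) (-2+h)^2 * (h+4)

We need to factor 8 + h * (-10) + h^3 + h^2.
The factored form is (h + 4)*(h - 2)*(-1 + h).
3) (h + 4)*(h - 2)*(-1 + h)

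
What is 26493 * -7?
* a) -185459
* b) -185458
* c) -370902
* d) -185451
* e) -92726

26493 * -7 = -185451
d) -185451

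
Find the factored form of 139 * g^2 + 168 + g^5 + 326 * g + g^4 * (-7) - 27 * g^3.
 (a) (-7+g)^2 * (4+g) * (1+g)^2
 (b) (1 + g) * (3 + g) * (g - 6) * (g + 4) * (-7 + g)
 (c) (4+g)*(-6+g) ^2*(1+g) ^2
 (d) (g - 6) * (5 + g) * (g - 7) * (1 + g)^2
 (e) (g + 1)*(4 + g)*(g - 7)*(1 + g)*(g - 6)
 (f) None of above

We need to factor 139 * g^2 + 168 + g^5 + 326 * g + g^4 * (-7) - 27 * g^3.
The factored form is (g + 1)*(4 + g)*(g - 7)*(1 + g)*(g - 6).
e) (g + 1)*(4 + g)*(g - 7)*(1 + g)*(g - 6)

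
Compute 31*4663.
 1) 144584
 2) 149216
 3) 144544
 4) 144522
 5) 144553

31 * 4663 = 144553
5) 144553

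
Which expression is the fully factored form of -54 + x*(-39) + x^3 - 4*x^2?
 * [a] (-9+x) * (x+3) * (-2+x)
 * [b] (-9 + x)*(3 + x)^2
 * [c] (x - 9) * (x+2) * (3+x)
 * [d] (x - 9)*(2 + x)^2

We need to factor -54 + x*(-39) + x^3 - 4*x^2.
The factored form is (x - 9) * (x+2) * (3+x).
c) (x - 9) * (x+2) * (3+x)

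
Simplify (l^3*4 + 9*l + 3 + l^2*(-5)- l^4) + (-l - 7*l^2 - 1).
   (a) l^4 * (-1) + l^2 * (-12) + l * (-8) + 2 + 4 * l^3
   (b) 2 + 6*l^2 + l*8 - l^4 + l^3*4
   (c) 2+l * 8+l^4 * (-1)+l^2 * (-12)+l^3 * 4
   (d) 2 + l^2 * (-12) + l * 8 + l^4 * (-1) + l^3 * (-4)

Adding the polynomials and combining like terms:
(l^3*4 + 9*l + 3 + l^2*(-5) - l^4) + (-l - 7*l^2 - 1)
= 2+l * 8+l^4 * (-1)+l^2 * (-12)+l^3 * 4
c) 2+l * 8+l^4 * (-1)+l^2 * (-12)+l^3 * 4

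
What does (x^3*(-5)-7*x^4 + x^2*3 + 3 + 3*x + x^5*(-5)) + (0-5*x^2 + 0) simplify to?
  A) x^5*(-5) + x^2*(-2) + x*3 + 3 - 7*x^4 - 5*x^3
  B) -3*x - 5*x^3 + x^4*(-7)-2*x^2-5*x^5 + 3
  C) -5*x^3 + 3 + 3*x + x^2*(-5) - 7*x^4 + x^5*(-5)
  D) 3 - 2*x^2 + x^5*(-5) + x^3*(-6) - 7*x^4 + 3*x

Adding the polynomials and combining like terms:
(x^3*(-5) - 7*x^4 + x^2*3 + 3 + 3*x + x^5*(-5)) + (0 - 5*x^2 + 0)
= x^5*(-5) + x^2*(-2) + x*3 + 3 - 7*x^4 - 5*x^3
A) x^5*(-5) + x^2*(-2) + x*3 + 3 - 7*x^4 - 5*x^3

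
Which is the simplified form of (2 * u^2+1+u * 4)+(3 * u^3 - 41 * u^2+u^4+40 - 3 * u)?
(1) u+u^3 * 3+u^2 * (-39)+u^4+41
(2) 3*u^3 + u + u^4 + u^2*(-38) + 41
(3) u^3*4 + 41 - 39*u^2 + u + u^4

Adding the polynomials and combining like terms:
(2*u^2 + 1 + u*4) + (3*u^3 - 41*u^2 + u^4 + 40 - 3*u)
= u+u^3 * 3+u^2 * (-39)+u^4+41
1) u+u^3 * 3+u^2 * (-39)+u^4+41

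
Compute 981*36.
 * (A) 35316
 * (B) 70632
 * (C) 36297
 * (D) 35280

981 * 36 = 35316
A) 35316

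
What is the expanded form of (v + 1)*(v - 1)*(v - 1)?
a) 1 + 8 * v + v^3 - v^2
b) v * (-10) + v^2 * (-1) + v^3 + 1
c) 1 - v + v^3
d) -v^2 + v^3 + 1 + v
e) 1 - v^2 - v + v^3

Expanding (v + 1)*(v - 1)*(v - 1):
= 1 - v^2 - v + v^3
e) 1 - v^2 - v + v^3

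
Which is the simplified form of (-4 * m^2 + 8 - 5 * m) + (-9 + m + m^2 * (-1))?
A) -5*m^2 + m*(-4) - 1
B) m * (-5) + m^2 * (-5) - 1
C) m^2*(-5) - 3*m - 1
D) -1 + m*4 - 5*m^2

Adding the polynomials and combining like terms:
(-4*m^2 + 8 - 5*m) + (-9 + m + m^2*(-1))
= -5*m^2 + m*(-4) - 1
A) -5*m^2 + m*(-4) - 1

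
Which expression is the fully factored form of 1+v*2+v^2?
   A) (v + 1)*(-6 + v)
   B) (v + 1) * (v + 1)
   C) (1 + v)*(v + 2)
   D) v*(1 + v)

We need to factor 1+v*2+v^2.
The factored form is (v + 1) * (v + 1).
B) (v + 1) * (v + 1)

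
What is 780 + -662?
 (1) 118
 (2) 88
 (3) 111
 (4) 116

780 + -662 = 118
1) 118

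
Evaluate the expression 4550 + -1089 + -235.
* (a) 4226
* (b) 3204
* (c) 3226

First: 4550 + -1089 = 3461
Then: 3461 + -235 = 3226
c) 3226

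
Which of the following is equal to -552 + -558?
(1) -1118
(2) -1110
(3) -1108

-552 + -558 = -1110
2) -1110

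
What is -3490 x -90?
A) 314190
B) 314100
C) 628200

-3490 * -90 = 314100
B) 314100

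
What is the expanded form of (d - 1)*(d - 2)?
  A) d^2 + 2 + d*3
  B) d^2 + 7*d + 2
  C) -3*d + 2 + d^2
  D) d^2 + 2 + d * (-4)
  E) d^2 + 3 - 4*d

Expanding (d - 1)*(d - 2):
= -3*d + 2 + d^2
C) -3*d + 2 + d^2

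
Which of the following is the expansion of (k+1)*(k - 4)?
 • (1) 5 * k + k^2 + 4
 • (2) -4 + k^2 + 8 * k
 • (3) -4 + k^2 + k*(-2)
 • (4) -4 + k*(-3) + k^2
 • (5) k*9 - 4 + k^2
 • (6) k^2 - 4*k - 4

Expanding (k+1)*(k - 4):
= -4 + k*(-3) + k^2
4) -4 + k*(-3) + k^2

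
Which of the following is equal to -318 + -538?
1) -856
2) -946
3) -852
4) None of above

-318 + -538 = -856
1) -856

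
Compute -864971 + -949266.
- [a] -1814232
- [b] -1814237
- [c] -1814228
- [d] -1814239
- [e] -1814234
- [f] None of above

-864971 + -949266 = -1814237
b) -1814237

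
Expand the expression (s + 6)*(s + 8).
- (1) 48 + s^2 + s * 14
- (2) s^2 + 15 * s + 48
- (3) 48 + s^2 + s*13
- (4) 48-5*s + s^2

Expanding (s + 6)*(s + 8):
= 48 + s^2 + s * 14
1) 48 + s^2 + s * 14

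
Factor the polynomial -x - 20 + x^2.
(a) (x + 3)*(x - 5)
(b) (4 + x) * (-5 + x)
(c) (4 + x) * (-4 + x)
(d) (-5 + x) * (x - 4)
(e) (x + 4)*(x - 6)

We need to factor -x - 20 + x^2.
The factored form is (4 + x) * (-5 + x).
b) (4 + x) * (-5 + x)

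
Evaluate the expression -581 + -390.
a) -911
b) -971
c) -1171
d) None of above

-581 + -390 = -971
b) -971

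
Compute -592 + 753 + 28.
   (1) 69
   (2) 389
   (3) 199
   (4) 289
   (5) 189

First: -592 + 753 = 161
Then: 161 + 28 = 189
5) 189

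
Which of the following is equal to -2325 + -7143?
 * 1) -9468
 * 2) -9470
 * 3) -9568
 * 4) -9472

-2325 + -7143 = -9468
1) -9468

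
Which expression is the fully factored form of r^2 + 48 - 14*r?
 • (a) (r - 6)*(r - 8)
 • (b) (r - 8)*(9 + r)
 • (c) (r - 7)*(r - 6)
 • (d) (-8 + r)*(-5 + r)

We need to factor r^2 + 48 - 14*r.
The factored form is (r - 6)*(r - 8).
a) (r - 6)*(r - 8)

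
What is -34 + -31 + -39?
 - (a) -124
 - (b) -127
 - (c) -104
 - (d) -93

First: -34 + -31 = -65
Then: -65 + -39 = -104
c) -104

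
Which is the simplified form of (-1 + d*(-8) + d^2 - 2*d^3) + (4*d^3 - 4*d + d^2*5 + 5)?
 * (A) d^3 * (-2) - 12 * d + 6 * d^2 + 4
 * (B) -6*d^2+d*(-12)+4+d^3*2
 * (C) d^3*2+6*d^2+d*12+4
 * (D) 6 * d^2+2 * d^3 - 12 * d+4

Adding the polynomials and combining like terms:
(-1 + d*(-8) + d^2 - 2*d^3) + (4*d^3 - 4*d + d^2*5 + 5)
= 6 * d^2+2 * d^3 - 12 * d+4
D) 6 * d^2+2 * d^3 - 12 * d+4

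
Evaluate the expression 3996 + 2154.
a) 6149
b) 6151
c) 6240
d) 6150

3996 + 2154 = 6150
d) 6150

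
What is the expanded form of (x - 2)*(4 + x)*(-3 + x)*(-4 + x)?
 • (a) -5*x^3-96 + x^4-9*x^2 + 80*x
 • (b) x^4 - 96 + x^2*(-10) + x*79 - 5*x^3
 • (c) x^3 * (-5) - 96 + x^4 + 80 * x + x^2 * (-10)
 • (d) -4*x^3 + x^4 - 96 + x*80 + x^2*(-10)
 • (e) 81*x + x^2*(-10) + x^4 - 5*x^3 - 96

Expanding (x - 2)*(4 + x)*(-3 + x)*(-4 + x):
= x^3 * (-5) - 96 + x^4 + 80 * x + x^2 * (-10)
c) x^3 * (-5) - 96 + x^4 + 80 * x + x^2 * (-10)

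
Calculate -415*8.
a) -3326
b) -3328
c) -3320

-415 * 8 = -3320
c) -3320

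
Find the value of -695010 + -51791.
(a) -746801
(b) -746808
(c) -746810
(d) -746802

-695010 + -51791 = -746801
a) -746801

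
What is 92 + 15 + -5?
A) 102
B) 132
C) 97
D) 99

First: 92 + 15 = 107
Then: 107 + -5 = 102
A) 102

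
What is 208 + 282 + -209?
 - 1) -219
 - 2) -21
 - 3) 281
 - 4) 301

First: 208 + 282 = 490
Then: 490 + -209 = 281
3) 281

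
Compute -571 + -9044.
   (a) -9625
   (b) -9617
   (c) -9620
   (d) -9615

-571 + -9044 = -9615
d) -9615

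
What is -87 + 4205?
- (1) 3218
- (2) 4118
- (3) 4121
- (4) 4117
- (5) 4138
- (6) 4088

-87 + 4205 = 4118
2) 4118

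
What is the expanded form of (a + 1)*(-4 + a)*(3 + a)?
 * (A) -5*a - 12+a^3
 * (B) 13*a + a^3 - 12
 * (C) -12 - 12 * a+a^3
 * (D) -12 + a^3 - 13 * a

Expanding (a + 1)*(-4 + a)*(3 + a):
= -12 + a^3 - 13 * a
D) -12 + a^3 - 13 * a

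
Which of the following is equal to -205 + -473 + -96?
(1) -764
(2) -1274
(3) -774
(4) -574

First: -205 + -473 = -678
Then: -678 + -96 = -774
3) -774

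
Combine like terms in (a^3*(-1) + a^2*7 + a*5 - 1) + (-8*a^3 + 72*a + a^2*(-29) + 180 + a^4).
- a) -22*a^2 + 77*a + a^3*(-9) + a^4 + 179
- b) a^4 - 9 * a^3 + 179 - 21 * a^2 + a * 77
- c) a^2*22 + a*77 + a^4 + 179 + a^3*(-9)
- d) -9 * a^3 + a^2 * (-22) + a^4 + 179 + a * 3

Adding the polynomials and combining like terms:
(a^3*(-1) + a^2*7 + a*5 - 1) + (-8*a^3 + 72*a + a^2*(-29) + 180 + a^4)
= -22*a^2 + 77*a + a^3*(-9) + a^4 + 179
a) -22*a^2 + 77*a + a^3*(-9) + a^4 + 179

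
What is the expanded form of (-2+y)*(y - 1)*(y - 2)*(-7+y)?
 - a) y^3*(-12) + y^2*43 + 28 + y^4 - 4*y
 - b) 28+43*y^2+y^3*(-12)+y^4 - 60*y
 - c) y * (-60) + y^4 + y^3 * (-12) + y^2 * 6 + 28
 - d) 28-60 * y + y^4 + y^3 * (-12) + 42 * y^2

Expanding (-2+y)*(y - 1)*(y - 2)*(-7+y):
= 28+43*y^2+y^3*(-12)+y^4 - 60*y
b) 28+43*y^2+y^3*(-12)+y^4 - 60*y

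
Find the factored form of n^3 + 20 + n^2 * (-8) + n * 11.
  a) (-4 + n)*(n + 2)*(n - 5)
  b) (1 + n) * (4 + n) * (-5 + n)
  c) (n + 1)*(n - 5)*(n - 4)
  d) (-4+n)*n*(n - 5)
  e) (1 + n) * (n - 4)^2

We need to factor n^3 + 20 + n^2 * (-8) + n * 11.
The factored form is (n + 1)*(n - 5)*(n - 4).
c) (n + 1)*(n - 5)*(n - 4)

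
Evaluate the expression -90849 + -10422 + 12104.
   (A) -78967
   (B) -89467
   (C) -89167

First: -90849 + -10422 = -101271
Then: -101271 + 12104 = -89167
C) -89167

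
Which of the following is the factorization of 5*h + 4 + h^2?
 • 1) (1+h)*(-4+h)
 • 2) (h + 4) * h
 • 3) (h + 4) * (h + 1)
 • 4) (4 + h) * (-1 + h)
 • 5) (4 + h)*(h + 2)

We need to factor 5*h + 4 + h^2.
The factored form is (h + 4) * (h + 1).
3) (h + 4) * (h + 1)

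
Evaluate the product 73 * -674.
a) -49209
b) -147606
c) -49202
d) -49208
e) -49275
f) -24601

73 * -674 = -49202
c) -49202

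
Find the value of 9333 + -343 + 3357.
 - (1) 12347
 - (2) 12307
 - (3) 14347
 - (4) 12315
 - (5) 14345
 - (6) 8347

First: 9333 + -343 = 8990
Then: 8990 + 3357 = 12347
1) 12347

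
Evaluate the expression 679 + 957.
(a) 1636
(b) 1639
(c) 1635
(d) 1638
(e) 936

679 + 957 = 1636
a) 1636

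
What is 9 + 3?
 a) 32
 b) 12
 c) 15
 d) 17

9 + 3 = 12
b) 12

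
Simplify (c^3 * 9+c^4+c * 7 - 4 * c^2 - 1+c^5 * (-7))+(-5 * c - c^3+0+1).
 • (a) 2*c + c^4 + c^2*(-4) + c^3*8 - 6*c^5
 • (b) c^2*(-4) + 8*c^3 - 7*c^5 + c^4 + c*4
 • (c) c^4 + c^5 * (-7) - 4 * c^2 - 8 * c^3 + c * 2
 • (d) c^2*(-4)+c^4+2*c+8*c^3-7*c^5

Adding the polynomials and combining like terms:
(c^3*9 + c^4 + c*7 - 4*c^2 - 1 + c^5*(-7)) + (-5*c - c^3 + 0 + 1)
= c^2*(-4)+c^4+2*c+8*c^3-7*c^5
d) c^2*(-4)+c^4+2*c+8*c^3-7*c^5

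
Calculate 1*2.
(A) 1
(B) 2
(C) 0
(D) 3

1 * 2 = 2
B) 2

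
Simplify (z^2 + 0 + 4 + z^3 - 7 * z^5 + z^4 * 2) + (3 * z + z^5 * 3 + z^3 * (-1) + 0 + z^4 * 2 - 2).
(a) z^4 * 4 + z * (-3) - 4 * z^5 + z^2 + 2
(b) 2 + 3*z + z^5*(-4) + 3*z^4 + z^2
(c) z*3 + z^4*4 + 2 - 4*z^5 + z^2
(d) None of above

Adding the polynomials and combining like terms:
(z^2 + 0 + 4 + z^3 - 7*z^5 + z^4*2) + (3*z + z^5*3 + z^3*(-1) + 0 + z^4*2 - 2)
= z*3 + z^4*4 + 2 - 4*z^5 + z^2
c) z*3 + z^4*4 + 2 - 4*z^5 + z^2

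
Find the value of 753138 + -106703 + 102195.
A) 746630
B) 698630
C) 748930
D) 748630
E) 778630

First: 753138 + -106703 = 646435
Then: 646435 + 102195 = 748630
D) 748630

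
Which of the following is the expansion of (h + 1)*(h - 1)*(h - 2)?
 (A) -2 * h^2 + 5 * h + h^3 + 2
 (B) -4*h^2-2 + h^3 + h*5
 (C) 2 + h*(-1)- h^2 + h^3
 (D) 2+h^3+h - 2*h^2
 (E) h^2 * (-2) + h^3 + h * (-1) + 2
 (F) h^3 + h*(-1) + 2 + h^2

Expanding (h + 1)*(h - 1)*(h - 2):
= h^2 * (-2) + h^3 + h * (-1) + 2
E) h^2 * (-2) + h^3 + h * (-1) + 2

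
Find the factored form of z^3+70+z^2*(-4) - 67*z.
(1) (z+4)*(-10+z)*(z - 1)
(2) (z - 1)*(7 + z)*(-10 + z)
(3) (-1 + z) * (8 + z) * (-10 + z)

We need to factor z^3+70+z^2*(-4) - 67*z.
The factored form is (z - 1)*(7 + z)*(-10 + z).
2) (z - 1)*(7 + z)*(-10 + z)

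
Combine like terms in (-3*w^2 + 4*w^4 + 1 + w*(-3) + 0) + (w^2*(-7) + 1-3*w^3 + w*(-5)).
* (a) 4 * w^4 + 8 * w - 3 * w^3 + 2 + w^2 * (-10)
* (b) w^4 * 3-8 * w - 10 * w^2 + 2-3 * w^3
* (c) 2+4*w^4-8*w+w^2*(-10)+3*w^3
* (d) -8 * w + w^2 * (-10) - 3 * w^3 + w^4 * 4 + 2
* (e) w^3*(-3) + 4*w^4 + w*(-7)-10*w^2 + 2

Adding the polynomials and combining like terms:
(-3*w^2 + 4*w^4 + 1 + w*(-3) + 0) + (w^2*(-7) + 1 - 3*w^3 + w*(-5))
= -8 * w + w^2 * (-10) - 3 * w^3 + w^4 * 4 + 2
d) -8 * w + w^2 * (-10) - 3 * w^3 + w^4 * 4 + 2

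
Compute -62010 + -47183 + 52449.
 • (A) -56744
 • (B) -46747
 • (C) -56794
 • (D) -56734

First: -62010 + -47183 = -109193
Then: -109193 + 52449 = -56744
A) -56744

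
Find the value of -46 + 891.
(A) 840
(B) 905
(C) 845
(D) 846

-46 + 891 = 845
C) 845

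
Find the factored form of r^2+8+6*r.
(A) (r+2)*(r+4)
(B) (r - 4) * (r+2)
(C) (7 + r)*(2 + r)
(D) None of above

We need to factor r^2+8+6*r.
The factored form is (r+2)*(r+4).
A) (r+2)*(r+4)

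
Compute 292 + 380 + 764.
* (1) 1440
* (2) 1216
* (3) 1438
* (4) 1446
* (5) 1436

First: 292 + 380 = 672
Then: 672 + 764 = 1436
5) 1436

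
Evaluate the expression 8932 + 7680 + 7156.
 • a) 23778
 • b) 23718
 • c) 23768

First: 8932 + 7680 = 16612
Then: 16612 + 7156 = 23768
c) 23768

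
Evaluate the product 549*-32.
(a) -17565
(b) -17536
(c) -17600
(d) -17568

549 * -32 = -17568
d) -17568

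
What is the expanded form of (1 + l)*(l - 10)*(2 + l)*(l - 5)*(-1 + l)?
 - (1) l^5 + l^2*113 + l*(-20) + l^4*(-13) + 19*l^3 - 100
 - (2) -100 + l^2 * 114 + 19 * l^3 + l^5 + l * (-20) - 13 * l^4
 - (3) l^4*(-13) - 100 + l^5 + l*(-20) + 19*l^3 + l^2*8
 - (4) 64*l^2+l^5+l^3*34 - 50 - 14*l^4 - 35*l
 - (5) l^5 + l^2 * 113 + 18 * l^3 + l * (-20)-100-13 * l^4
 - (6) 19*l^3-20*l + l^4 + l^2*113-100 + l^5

Expanding (1 + l)*(l - 10)*(2 + l)*(l - 5)*(-1 + l):
= l^5 + l^2*113 + l*(-20) + l^4*(-13) + 19*l^3 - 100
1) l^5 + l^2*113 + l*(-20) + l^4*(-13) + 19*l^3 - 100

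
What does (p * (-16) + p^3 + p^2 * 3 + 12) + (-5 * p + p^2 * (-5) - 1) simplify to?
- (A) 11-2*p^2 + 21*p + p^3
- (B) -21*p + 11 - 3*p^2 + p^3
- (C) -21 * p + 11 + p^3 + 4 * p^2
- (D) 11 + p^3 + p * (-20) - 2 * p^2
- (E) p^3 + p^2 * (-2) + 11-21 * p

Adding the polynomials and combining like terms:
(p*(-16) + p^3 + p^2*3 + 12) + (-5*p + p^2*(-5) - 1)
= p^3 + p^2 * (-2) + 11-21 * p
E) p^3 + p^2 * (-2) + 11-21 * p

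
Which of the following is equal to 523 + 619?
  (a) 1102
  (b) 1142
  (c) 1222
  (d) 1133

523 + 619 = 1142
b) 1142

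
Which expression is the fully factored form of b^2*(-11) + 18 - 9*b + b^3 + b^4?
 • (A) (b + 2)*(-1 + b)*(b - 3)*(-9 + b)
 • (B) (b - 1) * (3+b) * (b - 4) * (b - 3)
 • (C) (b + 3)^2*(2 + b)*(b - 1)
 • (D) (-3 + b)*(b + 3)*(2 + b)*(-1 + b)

We need to factor b^2*(-11) + 18 - 9*b + b^3 + b^4.
The factored form is (-3 + b)*(b + 3)*(2 + b)*(-1 + b).
D) (-3 + b)*(b + 3)*(2 + b)*(-1 + b)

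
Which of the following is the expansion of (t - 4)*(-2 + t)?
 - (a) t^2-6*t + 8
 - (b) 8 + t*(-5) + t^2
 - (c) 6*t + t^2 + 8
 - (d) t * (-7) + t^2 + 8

Expanding (t - 4)*(-2 + t):
= t^2-6*t + 8
a) t^2-6*t + 8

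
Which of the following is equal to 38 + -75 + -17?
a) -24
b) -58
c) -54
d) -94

First: 38 + -75 = -37
Then: -37 + -17 = -54
c) -54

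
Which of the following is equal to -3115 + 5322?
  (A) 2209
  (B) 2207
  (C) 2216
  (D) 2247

-3115 + 5322 = 2207
B) 2207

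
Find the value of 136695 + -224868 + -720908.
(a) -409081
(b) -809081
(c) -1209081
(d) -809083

First: 136695 + -224868 = -88173
Then: -88173 + -720908 = -809081
b) -809081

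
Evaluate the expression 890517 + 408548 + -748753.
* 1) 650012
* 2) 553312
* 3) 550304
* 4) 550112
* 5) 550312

First: 890517 + 408548 = 1299065
Then: 1299065 + -748753 = 550312
5) 550312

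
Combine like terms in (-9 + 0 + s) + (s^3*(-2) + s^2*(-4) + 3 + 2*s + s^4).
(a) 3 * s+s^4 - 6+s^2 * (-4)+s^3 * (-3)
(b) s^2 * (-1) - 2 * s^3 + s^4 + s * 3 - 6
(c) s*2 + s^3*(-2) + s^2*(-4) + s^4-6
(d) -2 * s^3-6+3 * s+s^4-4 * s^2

Adding the polynomials and combining like terms:
(-9 + 0 + s) + (s^3*(-2) + s^2*(-4) + 3 + 2*s + s^4)
= -2 * s^3-6+3 * s+s^4-4 * s^2
d) -2 * s^3-6+3 * s+s^4-4 * s^2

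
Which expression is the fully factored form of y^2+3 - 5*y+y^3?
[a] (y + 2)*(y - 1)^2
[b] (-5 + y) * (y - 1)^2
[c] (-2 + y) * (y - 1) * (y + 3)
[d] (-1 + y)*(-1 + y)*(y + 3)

We need to factor y^2+3 - 5*y+y^3.
The factored form is (-1 + y)*(-1 + y)*(y + 3).
d) (-1 + y)*(-1 + y)*(y + 3)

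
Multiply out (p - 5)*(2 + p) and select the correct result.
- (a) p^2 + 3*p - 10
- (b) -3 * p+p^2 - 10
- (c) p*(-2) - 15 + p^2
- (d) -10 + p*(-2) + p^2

Expanding (p - 5)*(2 + p):
= -3 * p+p^2 - 10
b) -3 * p+p^2 - 10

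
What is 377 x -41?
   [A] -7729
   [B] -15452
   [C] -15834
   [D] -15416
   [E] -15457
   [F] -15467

377 * -41 = -15457
E) -15457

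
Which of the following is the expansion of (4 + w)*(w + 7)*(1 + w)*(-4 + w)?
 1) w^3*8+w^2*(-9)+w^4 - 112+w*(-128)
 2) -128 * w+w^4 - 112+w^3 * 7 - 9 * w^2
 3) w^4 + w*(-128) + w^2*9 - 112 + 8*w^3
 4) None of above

Expanding (4 + w)*(w + 7)*(1 + w)*(-4 + w):
= w^3*8+w^2*(-9)+w^4 - 112+w*(-128)
1) w^3*8+w^2*(-9)+w^4 - 112+w*(-128)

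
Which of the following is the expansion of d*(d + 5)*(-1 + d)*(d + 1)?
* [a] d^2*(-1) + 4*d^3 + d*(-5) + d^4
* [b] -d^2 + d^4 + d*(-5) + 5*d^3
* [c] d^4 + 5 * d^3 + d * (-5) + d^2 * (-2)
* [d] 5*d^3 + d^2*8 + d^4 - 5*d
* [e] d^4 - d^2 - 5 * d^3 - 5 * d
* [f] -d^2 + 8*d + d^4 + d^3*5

Expanding d*(d + 5)*(-1 + d)*(d + 1):
= -d^2 + d^4 + d*(-5) + 5*d^3
b) -d^2 + d^4 + d*(-5) + 5*d^3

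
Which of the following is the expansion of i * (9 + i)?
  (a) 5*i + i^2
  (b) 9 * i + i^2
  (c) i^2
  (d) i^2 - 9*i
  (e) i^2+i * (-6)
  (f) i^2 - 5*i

Expanding i * (9 + i):
= 9 * i + i^2
b) 9 * i + i^2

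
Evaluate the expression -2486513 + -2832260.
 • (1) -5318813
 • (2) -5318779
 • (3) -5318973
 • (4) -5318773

-2486513 + -2832260 = -5318773
4) -5318773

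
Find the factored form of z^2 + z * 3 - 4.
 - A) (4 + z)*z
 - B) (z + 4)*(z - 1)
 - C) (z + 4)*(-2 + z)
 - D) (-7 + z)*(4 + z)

We need to factor z^2 + z * 3 - 4.
The factored form is (z + 4)*(z - 1).
B) (z + 4)*(z - 1)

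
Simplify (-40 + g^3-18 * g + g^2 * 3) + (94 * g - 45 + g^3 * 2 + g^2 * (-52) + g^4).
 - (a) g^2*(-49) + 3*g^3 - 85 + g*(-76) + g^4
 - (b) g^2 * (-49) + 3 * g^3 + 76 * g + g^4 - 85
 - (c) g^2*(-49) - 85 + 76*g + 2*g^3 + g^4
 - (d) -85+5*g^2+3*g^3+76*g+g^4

Adding the polynomials and combining like terms:
(-40 + g^3 - 18*g + g^2*3) + (94*g - 45 + g^3*2 + g^2*(-52) + g^4)
= g^2 * (-49) + 3 * g^3 + 76 * g + g^4 - 85
b) g^2 * (-49) + 3 * g^3 + 76 * g + g^4 - 85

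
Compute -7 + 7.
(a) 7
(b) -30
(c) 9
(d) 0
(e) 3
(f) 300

-7 + 7 = 0
d) 0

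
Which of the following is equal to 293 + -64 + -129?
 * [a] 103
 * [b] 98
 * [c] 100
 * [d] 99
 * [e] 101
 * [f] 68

First: 293 + -64 = 229
Then: 229 + -129 = 100
c) 100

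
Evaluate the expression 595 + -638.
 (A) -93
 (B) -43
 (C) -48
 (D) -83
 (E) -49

595 + -638 = -43
B) -43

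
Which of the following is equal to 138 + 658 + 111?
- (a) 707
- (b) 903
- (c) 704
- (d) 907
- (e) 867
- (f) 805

First: 138 + 658 = 796
Then: 796 + 111 = 907
d) 907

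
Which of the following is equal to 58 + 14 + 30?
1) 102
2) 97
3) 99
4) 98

First: 58 + 14 = 72
Then: 72 + 30 = 102
1) 102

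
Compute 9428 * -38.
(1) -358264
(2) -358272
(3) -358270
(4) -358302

9428 * -38 = -358264
1) -358264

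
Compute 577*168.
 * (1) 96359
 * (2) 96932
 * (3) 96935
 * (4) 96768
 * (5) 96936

577 * 168 = 96936
5) 96936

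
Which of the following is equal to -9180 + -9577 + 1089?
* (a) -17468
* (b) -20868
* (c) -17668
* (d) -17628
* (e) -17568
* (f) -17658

First: -9180 + -9577 = -18757
Then: -18757 + 1089 = -17668
c) -17668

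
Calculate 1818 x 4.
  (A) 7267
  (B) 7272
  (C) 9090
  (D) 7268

1818 * 4 = 7272
B) 7272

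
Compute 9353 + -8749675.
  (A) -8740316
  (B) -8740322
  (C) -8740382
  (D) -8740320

9353 + -8749675 = -8740322
B) -8740322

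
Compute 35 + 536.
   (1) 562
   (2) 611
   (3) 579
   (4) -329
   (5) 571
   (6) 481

35 + 536 = 571
5) 571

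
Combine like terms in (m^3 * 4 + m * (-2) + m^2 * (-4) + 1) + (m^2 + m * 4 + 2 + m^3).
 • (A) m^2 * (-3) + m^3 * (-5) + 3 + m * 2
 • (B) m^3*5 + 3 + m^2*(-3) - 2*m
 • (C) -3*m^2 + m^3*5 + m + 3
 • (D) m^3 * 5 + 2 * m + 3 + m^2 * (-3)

Adding the polynomials and combining like terms:
(m^3*4 + m*(-2) + m^2*(-4) + 1) + (m^2 + m*4 + 2 + m^3)
= m^3 * 5 + 2 * m + 3 + m^2 * (-3)
D) m^3 * 5 + 2 * m + 3 + m^2 * (-3)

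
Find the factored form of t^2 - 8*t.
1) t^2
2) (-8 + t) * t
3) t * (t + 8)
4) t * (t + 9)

We need to factor t^2 - 8*t.
The factored form is (-8 + t) * t.
2) (-8 + t) * t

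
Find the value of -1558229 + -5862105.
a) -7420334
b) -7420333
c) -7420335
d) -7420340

-1558229 + -5862105 = -7420334
a) -7420334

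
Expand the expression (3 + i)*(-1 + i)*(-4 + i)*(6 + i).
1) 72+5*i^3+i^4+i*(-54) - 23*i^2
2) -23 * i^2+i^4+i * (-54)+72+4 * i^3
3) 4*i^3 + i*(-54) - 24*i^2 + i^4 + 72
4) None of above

Expanding (3 + i)*(-1 + i)*(-4 + i)*(6 + i):
= -23 * i^2+i^4+i * (-54)+72+4 * i^3
2) -23 * i^2+i^4+i * (-54)+72+4 * i^3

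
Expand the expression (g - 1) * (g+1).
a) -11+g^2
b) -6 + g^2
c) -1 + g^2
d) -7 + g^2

Expanding (g - 1) * (g+1):
= -1 + g^2
c) -1 + g^2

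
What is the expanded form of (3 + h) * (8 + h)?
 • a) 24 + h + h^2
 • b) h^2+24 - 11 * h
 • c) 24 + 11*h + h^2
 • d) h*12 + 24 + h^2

Expanding (3 + h) * (8 + h):
= 24 + 11*h + h^2
c) 24 + 11*h + h^2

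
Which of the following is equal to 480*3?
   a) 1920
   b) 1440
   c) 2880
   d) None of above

480 * 3 = 1440
b) 1440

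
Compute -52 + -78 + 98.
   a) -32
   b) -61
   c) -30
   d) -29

First: -52 + -78 = -130
Then: -130 + 98 = -32
a) -32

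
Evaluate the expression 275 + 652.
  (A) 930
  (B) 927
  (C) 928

275 + 652 = 927
B) 927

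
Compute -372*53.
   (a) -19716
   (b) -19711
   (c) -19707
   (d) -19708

-372 * 53 = -19716
a) -19716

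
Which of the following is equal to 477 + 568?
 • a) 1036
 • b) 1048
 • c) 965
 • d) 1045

477 + 568 = 1045
d) 1045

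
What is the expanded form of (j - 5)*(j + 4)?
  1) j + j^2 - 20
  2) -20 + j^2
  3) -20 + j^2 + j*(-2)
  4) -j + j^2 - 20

Expanding (j - 5)*(j + 4):
= -j + j^2 - 20
4) -j + j^2 - 20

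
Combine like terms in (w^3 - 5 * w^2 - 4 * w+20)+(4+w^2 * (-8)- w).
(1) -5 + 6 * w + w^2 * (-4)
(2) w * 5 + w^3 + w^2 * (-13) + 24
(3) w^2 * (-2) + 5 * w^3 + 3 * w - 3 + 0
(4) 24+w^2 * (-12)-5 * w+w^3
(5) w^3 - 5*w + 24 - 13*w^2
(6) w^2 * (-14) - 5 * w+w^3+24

Adding the polynomials and combining like terms:
(w^3 - 5*w^2 - 4*w + 20) + (4 + w^2*(-8) - w)
= w^3 - 5*w + 24 - 13*w^2
5) w^3 - 5*w + 24 - 13*w^2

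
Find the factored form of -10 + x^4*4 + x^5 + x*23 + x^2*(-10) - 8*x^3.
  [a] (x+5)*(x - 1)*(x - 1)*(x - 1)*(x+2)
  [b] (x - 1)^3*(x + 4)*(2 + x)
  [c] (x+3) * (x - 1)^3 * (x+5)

We need to factor -10 + x^4*4 + x^5 + x*23 + x^2*(-10) - 8*x^3.
The factored form is (x+5)*(x - 1)*(x - 1)*(x - 1)*(x+2).
a) (x+5)*(x - 1)*(x - 1)*(x - 1)*(x+2)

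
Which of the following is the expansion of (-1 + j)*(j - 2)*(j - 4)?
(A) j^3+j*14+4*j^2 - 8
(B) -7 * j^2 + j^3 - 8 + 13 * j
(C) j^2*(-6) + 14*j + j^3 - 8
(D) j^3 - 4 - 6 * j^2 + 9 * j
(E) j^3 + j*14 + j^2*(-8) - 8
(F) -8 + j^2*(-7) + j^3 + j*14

Expanding (-1 + j)*(j - 2)*(j - 4):
= -8 + j^2*(-7) + j^3 + j*14
F) -8 + j^2*(-7) + j^3 + j*14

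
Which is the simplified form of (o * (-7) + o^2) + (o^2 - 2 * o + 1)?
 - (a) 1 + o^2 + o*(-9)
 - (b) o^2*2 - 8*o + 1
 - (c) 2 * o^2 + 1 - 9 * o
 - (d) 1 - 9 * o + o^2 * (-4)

Adding the polynomials and combining like terms:
(o*(-7) + o^2) + (o^2 - 2*o + 1)
= 2 * o^2 + 1 - 9 * o
c) 2 * o^2 + 1 - 9 * o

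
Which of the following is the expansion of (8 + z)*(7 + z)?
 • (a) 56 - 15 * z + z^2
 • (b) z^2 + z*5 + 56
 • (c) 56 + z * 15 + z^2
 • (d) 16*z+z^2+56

Expanding (8 + z)*(7 + z):
= 56 + z * 15 + z^2
c) 56 + z * 15 + z^2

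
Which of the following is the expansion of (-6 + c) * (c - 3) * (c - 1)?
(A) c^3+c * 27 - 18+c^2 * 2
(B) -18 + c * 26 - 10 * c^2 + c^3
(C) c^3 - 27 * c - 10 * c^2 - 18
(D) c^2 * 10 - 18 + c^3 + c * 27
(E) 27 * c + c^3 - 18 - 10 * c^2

Expanding (-6 + c) * (c - 3) * (c - 1):
= 27 * c + c^3 - 18 - 10 * c^2
E) 27 * c + c^3 - 18 - 10 * c^2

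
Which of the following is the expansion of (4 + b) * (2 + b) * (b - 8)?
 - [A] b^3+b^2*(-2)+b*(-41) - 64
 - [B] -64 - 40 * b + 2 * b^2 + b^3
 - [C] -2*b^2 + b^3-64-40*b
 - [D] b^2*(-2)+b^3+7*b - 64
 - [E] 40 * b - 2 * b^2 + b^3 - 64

Expanding (4 + b) * (2 + b) * (b - 8):
= -2*b^2 + b^3-64-40*b
C) -2*b^2 + b^3-64-40*b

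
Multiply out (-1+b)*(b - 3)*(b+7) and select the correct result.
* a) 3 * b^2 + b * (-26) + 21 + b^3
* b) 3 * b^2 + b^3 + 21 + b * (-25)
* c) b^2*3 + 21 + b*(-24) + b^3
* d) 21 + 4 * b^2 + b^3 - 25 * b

Expanding (-1+b)*(b - 3)*(b+7):
= 3 * b^2 + b^3 + 21 + b * (-25)
b) 3 * b^2 + b^3 + 21 + b * (-25)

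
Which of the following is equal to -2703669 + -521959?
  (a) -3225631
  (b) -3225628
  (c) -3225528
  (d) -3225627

-2703669 + -521959 = -3225628
b) -3225628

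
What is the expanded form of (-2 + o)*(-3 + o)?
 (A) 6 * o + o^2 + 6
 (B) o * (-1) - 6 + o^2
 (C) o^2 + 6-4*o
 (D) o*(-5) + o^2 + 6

Expanding (-2 + o)*(-3 + o):
= o*(-5) + o^2 + 6
D) o*(-5) + o^2 + 6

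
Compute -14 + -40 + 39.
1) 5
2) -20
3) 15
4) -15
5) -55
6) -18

First: -14 + -40 = -54
Then: -54 + 39 = -15
4) -15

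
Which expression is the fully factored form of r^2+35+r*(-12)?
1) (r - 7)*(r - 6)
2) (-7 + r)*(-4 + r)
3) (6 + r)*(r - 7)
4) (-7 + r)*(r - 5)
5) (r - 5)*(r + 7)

We need to factor r^2+35+r*(-12).
The factored form is (-7 + r)*(r - 5).
4) (-7 + r)*(r - 5)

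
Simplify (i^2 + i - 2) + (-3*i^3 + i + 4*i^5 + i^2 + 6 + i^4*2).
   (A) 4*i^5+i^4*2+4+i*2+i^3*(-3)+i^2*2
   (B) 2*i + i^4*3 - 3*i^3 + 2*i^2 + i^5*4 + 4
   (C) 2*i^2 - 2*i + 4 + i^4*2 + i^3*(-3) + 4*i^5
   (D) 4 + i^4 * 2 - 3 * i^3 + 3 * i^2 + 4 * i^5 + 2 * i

Adding the polynomials and combining like terms:
(i^2 + i - 2) + (-3*i^3 + i + 4*i^5 + i^2 + 6 + i^4*2)
= 4*i^5+i^4*2+4+i*2+i^3*(-3)+i^2*2
A) 4*i^5+i^4*2+4+i*2+i^3*(-3)+i^2*2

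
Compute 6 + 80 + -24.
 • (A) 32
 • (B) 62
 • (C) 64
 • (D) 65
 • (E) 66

First: 6 + 80 = 86
Then: 86 + -24 = 62
B) 62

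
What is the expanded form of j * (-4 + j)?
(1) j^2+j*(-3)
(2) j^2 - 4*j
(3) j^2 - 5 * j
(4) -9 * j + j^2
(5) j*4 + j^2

Expanding j * (-4 + j):
= j^2 - 4*j
2) j^2 - 4*j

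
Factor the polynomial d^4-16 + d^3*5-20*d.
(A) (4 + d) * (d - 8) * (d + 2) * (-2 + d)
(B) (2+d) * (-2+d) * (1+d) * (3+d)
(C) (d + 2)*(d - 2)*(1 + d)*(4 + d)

We need to factor d^4-16 + d^3*5-20*d.
The factored form is (d + 2)*(d - 2)*(1 + d)*(4 + d).
C) (d + 2)*(d - 2)*(1 + d)*(4 + d)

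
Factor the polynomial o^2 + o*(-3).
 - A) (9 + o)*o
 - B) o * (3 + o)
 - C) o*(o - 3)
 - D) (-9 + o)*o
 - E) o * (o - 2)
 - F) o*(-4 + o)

We need to factor o^2 + o*(-3).
The factored form is o*(o - 3).
C) o*(o - 3)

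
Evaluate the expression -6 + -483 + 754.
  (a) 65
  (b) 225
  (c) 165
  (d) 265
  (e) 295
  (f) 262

First: -6 + -483 = -489
Then: -489 + 754 = 265
d) 265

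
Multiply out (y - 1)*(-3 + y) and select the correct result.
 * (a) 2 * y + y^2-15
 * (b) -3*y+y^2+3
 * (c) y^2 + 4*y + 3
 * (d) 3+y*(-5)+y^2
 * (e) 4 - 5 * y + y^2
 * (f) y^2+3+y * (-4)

Expanding (y - 1)*(-3 + y):
= y^2+3+y * (-4)
f) y^2+3+y * (-4)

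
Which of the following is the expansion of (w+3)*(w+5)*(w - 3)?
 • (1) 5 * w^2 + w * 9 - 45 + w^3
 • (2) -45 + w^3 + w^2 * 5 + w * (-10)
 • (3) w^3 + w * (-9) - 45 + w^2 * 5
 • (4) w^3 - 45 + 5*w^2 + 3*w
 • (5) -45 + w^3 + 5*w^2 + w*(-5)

Expanding (w+3)*(w+5)*(w - 3):
= w^3 + w * (-9) - 45 + w^2 * 5
3) w^3 + w * (-9) - 45 + w^2 * 5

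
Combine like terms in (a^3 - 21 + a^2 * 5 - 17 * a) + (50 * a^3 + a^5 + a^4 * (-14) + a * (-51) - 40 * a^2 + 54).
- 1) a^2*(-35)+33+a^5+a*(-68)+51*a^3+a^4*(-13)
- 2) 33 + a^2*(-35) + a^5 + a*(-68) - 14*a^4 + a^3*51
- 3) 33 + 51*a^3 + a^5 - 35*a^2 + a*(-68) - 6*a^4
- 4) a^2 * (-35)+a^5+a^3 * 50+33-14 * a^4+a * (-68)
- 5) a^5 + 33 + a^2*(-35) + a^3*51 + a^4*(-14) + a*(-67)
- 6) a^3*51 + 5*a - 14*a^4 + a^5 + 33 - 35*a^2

Adding the polynomials and combining like terms:
(a^3 - 21 + a^2*5 - 17*a) + (50*a^3 + a^5 + a^4*(-14) + a*(-51) - 40*a^2 + 54)
= 33 + a^2*(-35) + a^5 + a*(-68) - 14*a^4 + a^3*51
2) 33 + a^2*(-35) + a^5 + a*(-68) - 14*a^4 + a^3*51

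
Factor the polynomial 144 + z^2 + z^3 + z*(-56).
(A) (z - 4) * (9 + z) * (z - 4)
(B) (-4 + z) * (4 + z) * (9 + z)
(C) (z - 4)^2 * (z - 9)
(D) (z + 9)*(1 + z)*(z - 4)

We need to factor 144 + z^2 + z^3 + z*(-56).
The factored form is (z - 4) * (9 + z) * (z - 4).
A) (z - 4) * (9 + z) * (z - 4)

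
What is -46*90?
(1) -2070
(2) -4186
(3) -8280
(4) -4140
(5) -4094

-46 * 90 = -4140
4) -4140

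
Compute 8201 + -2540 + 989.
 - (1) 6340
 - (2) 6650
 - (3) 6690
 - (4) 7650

First: 8201 + -2540 = 5661
Then: 5661 + 989 = 6650
2) 6650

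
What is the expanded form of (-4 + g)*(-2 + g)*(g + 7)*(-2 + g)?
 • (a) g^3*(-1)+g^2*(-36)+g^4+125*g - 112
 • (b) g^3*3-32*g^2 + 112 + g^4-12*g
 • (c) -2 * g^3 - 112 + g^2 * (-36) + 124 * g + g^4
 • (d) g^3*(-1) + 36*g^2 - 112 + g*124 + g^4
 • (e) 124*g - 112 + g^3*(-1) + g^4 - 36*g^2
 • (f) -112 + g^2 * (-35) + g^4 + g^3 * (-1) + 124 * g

Expanding (-4 + g)*(-2 + g)*(g + 7)*(-2 + g):
= 124*g - 112 + g^3*(-1) + g^4 - 36*g^2
e) 124*g - 112 + g^3*(-1) + g^4 - 36*g^2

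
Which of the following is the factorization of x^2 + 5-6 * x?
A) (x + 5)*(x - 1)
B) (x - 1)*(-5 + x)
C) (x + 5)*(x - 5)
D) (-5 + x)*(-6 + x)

We need to factor x^2 + 5-6 * x.
The factored form is (x - 1)*(-5 + x).
B) (x - 1)*(-5 + x)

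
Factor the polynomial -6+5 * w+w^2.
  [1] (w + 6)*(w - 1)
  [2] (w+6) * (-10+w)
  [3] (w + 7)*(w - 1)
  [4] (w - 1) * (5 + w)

We need to factor -6+5 * w+w^2.
The factored form is (w + 6)*(w - 1).
1) (w + 6)*(w - 1)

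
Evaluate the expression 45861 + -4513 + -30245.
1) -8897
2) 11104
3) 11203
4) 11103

First: 45861 + -4513 = 41348
Then: 41348 + -30245 = 11103
4) 11103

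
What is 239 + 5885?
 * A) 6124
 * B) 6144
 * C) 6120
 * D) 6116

239 + 5885 = 6124
A) 6124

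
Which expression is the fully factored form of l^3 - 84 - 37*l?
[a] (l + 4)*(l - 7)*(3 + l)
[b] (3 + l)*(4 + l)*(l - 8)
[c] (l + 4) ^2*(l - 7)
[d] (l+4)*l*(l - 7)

We need to factor l^3 - 84 - 37*l.
The factored form is (l + 4)*(l - 7)*(3 + l).
a) (l + 4)*(l - 7)*(3 + l)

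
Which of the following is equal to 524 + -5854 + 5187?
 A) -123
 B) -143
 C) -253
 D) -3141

First: 524 + -5854 = -5330
Then: -5330 + 5187 = -143
B) -143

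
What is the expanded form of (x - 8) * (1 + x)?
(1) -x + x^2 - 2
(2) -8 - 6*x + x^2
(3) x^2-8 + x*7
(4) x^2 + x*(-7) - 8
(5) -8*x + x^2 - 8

Expanding (x - 8) * (1 + x):
= x^2 + x*(-7) - 8
4) x^2 + x*(-7) - 8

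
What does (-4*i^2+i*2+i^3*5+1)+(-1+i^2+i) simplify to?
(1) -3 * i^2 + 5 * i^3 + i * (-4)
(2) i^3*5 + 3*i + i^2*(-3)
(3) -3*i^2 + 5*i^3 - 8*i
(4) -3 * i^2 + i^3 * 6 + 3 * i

Adding the polynomials and combining like terms:
(-4*i^2 + i*2 + i^3*5 + 1) + (-1 + i^2 + i)
= i^3*5 + 3*i + i^2*(-3)
2) i^3*5 + 3*i + i^2*(-3)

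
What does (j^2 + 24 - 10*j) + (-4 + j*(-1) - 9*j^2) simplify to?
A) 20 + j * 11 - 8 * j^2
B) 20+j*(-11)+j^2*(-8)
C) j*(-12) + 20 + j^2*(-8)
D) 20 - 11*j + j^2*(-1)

Adding the polynomials and combining like terms:
(j^2 + 24 - 10*j) + (-4 + j*(-1) - 9*j^2)
= 20+j*(-11)+j^2*(-8)
B) 20+j*(-11)+j^2*(-8)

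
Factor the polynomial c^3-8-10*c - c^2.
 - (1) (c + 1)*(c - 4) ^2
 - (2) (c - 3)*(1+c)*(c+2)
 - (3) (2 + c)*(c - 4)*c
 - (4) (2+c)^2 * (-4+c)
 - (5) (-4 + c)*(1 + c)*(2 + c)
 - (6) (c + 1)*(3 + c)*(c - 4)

We need to factor c^3-8-10*c - c^2.
The factored form is (-4 + c)*(1 + c)*(2 + c).
5) (-4 + c)*(1 + c)*(2 + c)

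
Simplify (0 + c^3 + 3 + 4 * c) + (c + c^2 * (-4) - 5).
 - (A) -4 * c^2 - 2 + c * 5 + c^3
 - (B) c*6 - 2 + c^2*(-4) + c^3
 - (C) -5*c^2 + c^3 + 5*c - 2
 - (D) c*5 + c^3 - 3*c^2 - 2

Adding the polynomials and combining like terms:
(0 + c^3 + 3 + 4*c) + (c + c^2*(-4) - 5)
= -4 * c^2 - 2 + c * 5 + c^3
A) -4 * c^2 - 2 + c * 5 + c^3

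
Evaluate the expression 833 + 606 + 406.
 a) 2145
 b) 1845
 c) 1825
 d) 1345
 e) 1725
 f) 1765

First: 833 + 606 = 1439
Then: 1439 + 406 = 1845
b) 1845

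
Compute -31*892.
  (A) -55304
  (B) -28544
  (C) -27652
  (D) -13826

-31 * 892 = -27652
C) -27652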